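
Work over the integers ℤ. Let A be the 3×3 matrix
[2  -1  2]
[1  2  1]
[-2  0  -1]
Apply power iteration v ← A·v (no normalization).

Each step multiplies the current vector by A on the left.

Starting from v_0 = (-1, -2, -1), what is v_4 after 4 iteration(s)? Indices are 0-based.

v_4 = (37, -14, -41)

v_0 = (-1, -2, -1).
v_1 = A·v_0 = (-2, -6, 3).
v_2 = A·v_1 = (8, -11, 1).
v_3 = A·v_2 = (29, -13, -17).
v_4 = A·v_3 = (37, -14, -41).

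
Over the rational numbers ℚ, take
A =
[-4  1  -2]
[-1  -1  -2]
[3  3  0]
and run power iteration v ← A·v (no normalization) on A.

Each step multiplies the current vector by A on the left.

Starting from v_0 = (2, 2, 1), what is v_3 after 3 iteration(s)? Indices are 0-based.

v_3 = (66, 92, -24)

v_0 = (2, 2, 1).
v_1 = A·v_0 = (-8, -6, 12).
v_2 = A·v_1 = (2, -10, -42).
v_3 = A·v_2 = (66, 92, -24).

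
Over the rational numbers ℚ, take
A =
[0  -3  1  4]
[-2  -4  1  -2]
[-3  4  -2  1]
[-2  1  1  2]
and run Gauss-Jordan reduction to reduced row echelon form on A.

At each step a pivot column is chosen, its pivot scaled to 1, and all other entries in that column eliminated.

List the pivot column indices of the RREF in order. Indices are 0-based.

pivot columns: 0, 1, 2, 3

[1] R0 <-> R1
[1] R0 /= -2  ⇒  (1, 2, -1/2, 1)
     R2 -= -3·R0  ⇒  (0, 10, -7/2, 4)
     R3 -= -2·R0  ⇒  (0, 5, 0, 4)
[2] R1 /= -3  ⇒  (0, 1, -1/3, -4/3)
     R0 -= 2·R1  ⇒  (1, 0, 1/6, 11/3)
     R2 -= 10·R1  ⇒  (0, 0, -1/6, 52/3)
     R3 -= 5·R1  ⇒  (0, 0, 5/3, 32/3)
[3] R2 /= -1/6  ⇒  (0, 0, 1, -104)
     R0 -= 1/6·R2  ⇒  (1, 0, 0, 21)
     R1 -= -1/3·R2  ⇒  (0, 1, 0, -36)
     R3 -= 5/3·R2  ⇒  (0, 0, 0, 184)
[4] R3 /= 184  ⇒  (0, 0, 0, 1)
     R0 -= 21·R3  ⇒  (1, 0, 0, 0)
     R1 -= -36·R3  ⇒  (0, 1, 0, 0)
     R2 -= -104·R3  ⇒  (0, 0, 1, 0)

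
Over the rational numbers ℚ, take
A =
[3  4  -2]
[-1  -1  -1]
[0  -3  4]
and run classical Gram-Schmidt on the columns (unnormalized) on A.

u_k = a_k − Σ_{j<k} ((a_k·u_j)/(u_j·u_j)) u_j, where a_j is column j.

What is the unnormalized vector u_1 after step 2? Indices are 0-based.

u_1 = (1/10, 3/10, -3)

Step 1: u_0 = a_0 = (3, -1, 0).
Step 2: u_1 = a_1 − (13/10)·u_0 = (1/10, 3/10, -3).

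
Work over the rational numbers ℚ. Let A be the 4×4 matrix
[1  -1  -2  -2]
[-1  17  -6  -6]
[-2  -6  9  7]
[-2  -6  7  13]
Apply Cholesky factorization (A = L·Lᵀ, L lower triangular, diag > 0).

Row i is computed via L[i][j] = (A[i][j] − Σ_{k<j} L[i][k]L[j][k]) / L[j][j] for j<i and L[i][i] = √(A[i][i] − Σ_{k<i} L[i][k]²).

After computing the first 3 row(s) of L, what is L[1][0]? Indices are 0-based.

L[1][0] = -1

Step 1: L[0][0] = √(1) = 1.
  L[1][0] = (-1) / L[0][0] = -1.
Step 2: L[1][1] = √(16) = 4.
  L[2][0] = (-2) / L[0][0] = -2.
  L[2][1] = (-8) / L[1][1] = -2.
Step 3: L[2][2] = √(1) = 1.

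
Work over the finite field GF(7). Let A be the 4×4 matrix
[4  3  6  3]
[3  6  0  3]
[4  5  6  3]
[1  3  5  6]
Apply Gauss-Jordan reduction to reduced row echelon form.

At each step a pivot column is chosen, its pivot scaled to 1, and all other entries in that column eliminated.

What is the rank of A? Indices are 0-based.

rank = 3

pivot(0,0)=4: scale R0 → (1, 6, 5, 6)
  clear (1,0): R1 −= (3)R0 → (0, 2, 6, 6)
  clear (2,0): R2 −= (4)R0 → (0, 2, 0, 0)
  clear (3,0): R3 −= (1)R0 → (0, 4, 0, 0)
pivot(1,1)=2: scale R1 → (0, 1, 3, 3)
  clear (0,1): R0 −= (6)R1 → (1, 0, 1, 2)
  clear (2,1): R2 −= (2)R1 → (0, 0, 1, 1)
  clear (3,1): R3 −= (4)R1 → (0, 0, 2, 2)
pivot(2,2)=1: scale R2 → (0, 0, 1, 1)
  clear (0,2): R0 −= (1)R2 → (1, 0, 0, 1)
  clear (1,2): R1 −= (3)R2 → (0, 1, 0, 0)
  clear (3,2): R3 −= (2)R2 → (0, 0, 0, 0)
col 3: no nonzero at/below row 3; advance.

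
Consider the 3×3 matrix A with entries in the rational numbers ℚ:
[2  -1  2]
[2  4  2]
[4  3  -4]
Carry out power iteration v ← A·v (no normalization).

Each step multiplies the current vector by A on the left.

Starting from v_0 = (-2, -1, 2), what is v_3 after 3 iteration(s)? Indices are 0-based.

v_0 = (-2, -1, 2).
v_1 = A·v_0 = (1, -4, -19).
v_2 = A·v_1 = (-32, -52, 68).
v_3 = A·v_2 = (124, -136, -556).

v_3 = (124, -136, -556)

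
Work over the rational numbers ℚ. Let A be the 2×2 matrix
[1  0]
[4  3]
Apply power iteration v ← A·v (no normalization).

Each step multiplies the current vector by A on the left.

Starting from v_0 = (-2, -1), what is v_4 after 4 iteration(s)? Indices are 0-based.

v_4 = (-2, -401)

v_0 = (-2, -1).
v_1 = A·v_0 = (-2, -11).
v_2 = A·v_1 = (-2, -41).
v_3 = A·v_2 = (-2, -131).
v_4 = A·v_3 = (-2, -401).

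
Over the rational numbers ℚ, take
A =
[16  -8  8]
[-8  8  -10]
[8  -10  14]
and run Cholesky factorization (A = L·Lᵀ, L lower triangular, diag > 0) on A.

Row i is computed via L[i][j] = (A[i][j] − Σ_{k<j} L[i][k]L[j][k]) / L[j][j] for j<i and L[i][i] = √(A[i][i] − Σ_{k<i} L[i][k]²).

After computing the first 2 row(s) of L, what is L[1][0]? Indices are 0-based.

L[1][0] = -2

Step 1: L[0][0] = √(16) = 4.
  L[1][0] = (-8) / L[0][0] = -2.
Step 2: L[1][1] = √(4) = 2.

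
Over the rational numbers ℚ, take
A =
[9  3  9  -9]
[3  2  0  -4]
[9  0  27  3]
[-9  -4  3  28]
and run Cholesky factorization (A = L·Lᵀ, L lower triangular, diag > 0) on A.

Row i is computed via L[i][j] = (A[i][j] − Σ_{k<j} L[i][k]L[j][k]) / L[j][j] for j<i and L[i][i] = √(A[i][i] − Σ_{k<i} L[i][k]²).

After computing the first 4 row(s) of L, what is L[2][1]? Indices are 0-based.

L[2][1] = -3

Step 1: L[0][0] = √(9) = 3.
  L[1][0] = (3) / L[0][0] = 1.
Step 2: L[1][1] = √(1) = 1.
  L[2][0] = (9) / L[0][0] = 3.
  L[2][1] = (-3) / L[1][1] = -3.
Step 3: L[2][2] = √(9) = 3.
  L[3][0] = (-9) / L[0][0] = -3.
  L[3][1] = (-1) / L[1][1] = -1.
  L[3][2] = (9) / L[2][2] = 3.
Step 4: L[3][3] = √(9) = 3.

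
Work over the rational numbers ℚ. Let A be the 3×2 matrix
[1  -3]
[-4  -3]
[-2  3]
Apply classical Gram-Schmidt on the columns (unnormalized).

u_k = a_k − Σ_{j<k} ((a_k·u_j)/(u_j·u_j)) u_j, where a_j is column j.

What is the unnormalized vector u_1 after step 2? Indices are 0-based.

u_1 = (-22/7, -17/7, 23/7)

Step 1: u_0 = a_0 = (1, -4, -2).
Step 2: u_1 = a_1 − (1/7)·u_0 = (-22/7, -17/7, 23/7).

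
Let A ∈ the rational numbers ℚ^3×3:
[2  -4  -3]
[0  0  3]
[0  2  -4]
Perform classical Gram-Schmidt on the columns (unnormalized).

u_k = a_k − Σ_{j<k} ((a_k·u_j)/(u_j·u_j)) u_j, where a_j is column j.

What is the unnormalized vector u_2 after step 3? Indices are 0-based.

Step 1: u_0 = a_0 = (2, 0, 0).
Step 2: u_1 = a_1 − (-2)·u_0 = (0, 0, 2).
Step 3: u_2 = a_2 − (-3/2)·u_0 − (-2)·u_1 = (0, 3, 0).

u_2 = (0, 3, 0)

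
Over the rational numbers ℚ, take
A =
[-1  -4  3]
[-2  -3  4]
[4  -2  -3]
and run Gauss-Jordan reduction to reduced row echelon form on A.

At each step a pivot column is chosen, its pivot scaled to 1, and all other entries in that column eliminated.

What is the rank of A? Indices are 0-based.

step 1: normalize row 0 (÷-1) = (1, 4, -3)
  row 1: subtract -2×row0 = (0, 5, -2)
  row 2: subtract 4×row0 = (0, -18, 9)
step 2: normalize row 1 (÷5) = (0, 1, -2/5)
  row 0: subtract 4×row1 = (1, 0, -7/5)
  row 2: subtract -18×row1 = (0, 0, 9/5)
step 3: normalize row 2 (÷9/5) = (0, 0, 1)
  row 0: subtract -7/5×row2 = (1, 0, 0)
  row 1: subtract -2/5×row2 = (0, 1, 0)

rank = 3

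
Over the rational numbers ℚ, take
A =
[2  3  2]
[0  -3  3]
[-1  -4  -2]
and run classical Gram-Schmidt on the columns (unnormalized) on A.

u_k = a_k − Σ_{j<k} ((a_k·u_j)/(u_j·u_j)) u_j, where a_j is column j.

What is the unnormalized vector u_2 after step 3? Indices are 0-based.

Step 1: u_0 = a_0 = (2, 0, -1).
Step 2: u_1 = a_1 − (2)·u_0 = (-1, -3, -2).
Step 3: u_2 = a_2 − (6/5)·u_0 − (-1/2)·u_1 = (-9/10, 3/2, -9/5).

u_2 = (-9/10, 3/2, -9/5)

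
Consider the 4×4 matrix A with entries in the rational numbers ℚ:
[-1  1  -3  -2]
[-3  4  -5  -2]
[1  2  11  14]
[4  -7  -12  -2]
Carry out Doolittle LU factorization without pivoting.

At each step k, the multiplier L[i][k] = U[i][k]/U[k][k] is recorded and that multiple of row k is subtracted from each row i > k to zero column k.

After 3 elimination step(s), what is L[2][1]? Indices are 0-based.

k=0: U[0][0]=-1
  eliminate (1,0): mult=3, new row 1: (0, 1, 4, 4); set L[1][0]=3
  eliminate (2,0): mult=-1, new row 2: (0, 3, 8, 12); set L[2][0]=-1
  eliminate (3,0): mult=-4, new row 3: (0, -3, -24, -10); set L[3][0]=-4
k=1: U[1][1]=1
  eliminate (2,1): mult=3, new row 2: (0, 0, -4, 0); set L[2][1]=3
  eliminate (3,1): mult=-3, new row 3: (0, 0, -12, 2); set L[3][1]=-3
k=2: U[2][2]=-4
  eliminate (3,2): mult=3, new row 3: (0, 0, 0, 2); set L[3][2]=3

L[2][1] = 3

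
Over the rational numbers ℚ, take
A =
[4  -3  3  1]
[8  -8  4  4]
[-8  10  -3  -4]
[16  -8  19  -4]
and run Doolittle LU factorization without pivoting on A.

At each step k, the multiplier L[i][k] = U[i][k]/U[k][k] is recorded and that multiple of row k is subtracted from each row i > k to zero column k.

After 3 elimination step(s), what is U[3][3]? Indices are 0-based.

U[3][3] = 2

Step 1: pivot at (0,0) is 4.
  row1 ← row1 − (2)·row0  ⇒  L[1][0]=2, U row1=(0, -2, -2, 2)
  row2 ← row2 − (-2)·row0  ⇒  L[2][0]=-2, U row2=(0, 4, 3, -2)
  row3 ← row3 − (4)·row0  ⇒  L[3][0]=4, U row3=(0, 4, 7, -8)
Step 2: pivot at (1,1) is -2.
  row2 ← row2 − (-2)·row1  ⇒  L[2][1]=-2, U row2=(0, 0, -1, 2)
  row3 ← row3 − (-2)·row1  ⇒  L[3][1]=-2, U row3=(0, 0, 3, -4)
Step 3: pivot at (2,2) is -1.
  row3 ← row3 − (-3)·row2  ⇒  L[3][2]=-3, U row3=(0, 0, 0, 2)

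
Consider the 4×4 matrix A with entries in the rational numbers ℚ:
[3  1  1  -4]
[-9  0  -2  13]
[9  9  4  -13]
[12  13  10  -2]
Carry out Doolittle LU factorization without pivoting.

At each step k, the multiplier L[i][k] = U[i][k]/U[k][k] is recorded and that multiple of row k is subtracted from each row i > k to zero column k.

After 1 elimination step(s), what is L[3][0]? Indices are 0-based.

L[3][0] = 4

k=0: U[0][0]=3
  eliminate (1,0): mult=-3, new row 1: (0, 3, 1, 1); set L[1][0]=-3
  eliminate (2,0): mult=3, new row 2: (0, 6, 1, -1); set L[2][0]=3
  eliminate (3,0): mult=4, new row 3: (0, 9, 6, 14); set L[3][0]=4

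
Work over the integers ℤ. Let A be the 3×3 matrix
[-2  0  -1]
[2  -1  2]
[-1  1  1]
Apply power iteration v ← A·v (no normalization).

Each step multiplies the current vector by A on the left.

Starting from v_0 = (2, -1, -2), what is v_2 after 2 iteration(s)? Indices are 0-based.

v_0 = (2, -1, -2).
v_1 = A·v_0 = (-2, 1, -5).
v_2 = A·v_1 = (9, -15, -2).

v_2 = (9, -15, -2)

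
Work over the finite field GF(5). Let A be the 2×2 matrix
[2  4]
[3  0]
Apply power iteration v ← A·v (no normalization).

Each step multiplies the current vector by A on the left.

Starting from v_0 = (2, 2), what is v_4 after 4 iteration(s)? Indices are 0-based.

v_0 = (2, 2).
v_1 = A·v_0 = (2, 1).
v_2 = A·v_1 = (3, 1).
v_3 = A·v_2 = (0, 4).
v_4 = A·v_3 = (1, 0).

v_4 = (1, 0)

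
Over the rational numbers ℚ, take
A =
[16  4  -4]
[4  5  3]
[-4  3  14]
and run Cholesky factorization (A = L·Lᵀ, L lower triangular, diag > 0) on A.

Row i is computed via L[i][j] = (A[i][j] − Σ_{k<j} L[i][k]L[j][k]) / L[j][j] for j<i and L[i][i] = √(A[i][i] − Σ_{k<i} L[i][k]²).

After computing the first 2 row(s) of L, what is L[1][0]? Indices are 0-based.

L[1][0] = 1

Step 1: L[0][0] = √(16) = 4.
  L[1][0] = (4) / L[0][0] = 1.
Step 2: L[1][1] = √(4) = 2.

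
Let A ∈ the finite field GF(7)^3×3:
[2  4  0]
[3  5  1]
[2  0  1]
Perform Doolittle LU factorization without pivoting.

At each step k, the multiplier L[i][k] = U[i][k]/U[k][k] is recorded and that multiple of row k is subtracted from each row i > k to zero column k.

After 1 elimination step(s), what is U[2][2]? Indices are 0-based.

U[2][2] = 1

k=0: U[0][0]=2
  eliminate (1,0): mult=5, new row 1: (0, 6, 1); set L[1][0]=5
  eliminate (2,0): mult=1, new row 2: (0, 3, 1); set L[2][0]=1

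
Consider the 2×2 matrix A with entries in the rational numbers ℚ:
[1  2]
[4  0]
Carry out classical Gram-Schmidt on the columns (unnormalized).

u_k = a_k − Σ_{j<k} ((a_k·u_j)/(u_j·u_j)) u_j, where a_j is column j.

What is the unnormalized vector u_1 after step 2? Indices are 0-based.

Step 1: u_0 = a_0 = (1, 4).
Step 2: u_1 = a_1 − (2/17)·u_0 = (32/17, -8/17).

u_1 = (32/17, -8/17)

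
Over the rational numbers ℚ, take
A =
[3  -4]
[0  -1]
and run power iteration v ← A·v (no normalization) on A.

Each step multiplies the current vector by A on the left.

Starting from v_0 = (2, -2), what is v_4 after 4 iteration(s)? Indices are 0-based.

v_4 = (322, -2)

v_0 = (2, -2).
v_1 = A·v_0 = (14, 2).
v_2 = A·v_1 = (34, -2).
v_3 = A·v_2 = (110, 2).
v_4 = A·v_3 = (322, -2).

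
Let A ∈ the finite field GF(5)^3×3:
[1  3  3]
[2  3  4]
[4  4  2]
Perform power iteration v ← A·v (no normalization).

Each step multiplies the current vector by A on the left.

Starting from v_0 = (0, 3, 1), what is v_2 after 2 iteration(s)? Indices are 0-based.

v_0 = (0, 3, 1).
v_1 = A·v_0 = (2, 3, 4).
v_2 = A·v_1 = (3, 4, 3).

v_2 = (3, 4, 3)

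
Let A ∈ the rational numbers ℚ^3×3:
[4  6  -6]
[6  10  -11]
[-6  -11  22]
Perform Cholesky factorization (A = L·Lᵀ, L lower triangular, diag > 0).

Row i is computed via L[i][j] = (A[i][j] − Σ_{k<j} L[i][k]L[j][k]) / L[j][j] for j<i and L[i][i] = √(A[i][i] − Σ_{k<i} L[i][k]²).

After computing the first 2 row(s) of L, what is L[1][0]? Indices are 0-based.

Step 1: L[0][0] = √(4) = 2.
  L[1][0] = (6) / L[0][0] = 3.
Step 2: L[1][1] = √(1) = 1.

L[1][0] = 3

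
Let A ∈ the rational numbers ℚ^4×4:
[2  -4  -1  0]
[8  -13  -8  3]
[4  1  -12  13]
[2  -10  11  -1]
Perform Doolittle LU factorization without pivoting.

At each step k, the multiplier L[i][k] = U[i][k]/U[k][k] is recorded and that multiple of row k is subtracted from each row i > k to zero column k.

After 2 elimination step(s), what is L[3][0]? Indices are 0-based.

k=0: U[0][0]=2
  eliminate (1,0): mult=4, new row 1: (0, 3, -4, 3); set L[1][0]=4
  eliminate (2,0): mult=2, new row 2: (0, 9, -10, 13); set L[2][0]=2
  eliminate (3,0): mult=1, new row 3: (0, -6, 12, -1); set L[3][0]=1
k=1: U[1][1]=3
  eliminate (2,1): mult=3, new row 2: (0, 0, 2, 4); set L[2][1]=3
  eliminate (3,1): mult=-2, new row 3: (0, 0, 4, 5); set L[3][1]=-2

L[3][0] = 1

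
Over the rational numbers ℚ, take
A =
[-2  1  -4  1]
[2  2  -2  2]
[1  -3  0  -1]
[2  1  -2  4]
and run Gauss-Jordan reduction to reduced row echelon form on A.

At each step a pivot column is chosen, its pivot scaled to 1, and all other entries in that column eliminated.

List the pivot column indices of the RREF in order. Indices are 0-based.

pivot columns: 0, 1, 2, 3

[1] R0 /= -2  ⇒  (1, -1/2, 2, -1/2)
     R1 -= 2·R0  ⇒  (0, 3, -6, 3)
     R2 -= 1·R0  ⇒  (0, -5/2, -2, -1/2)
     R3 -= 2·R0  ⇒  (0, 2, -6, 5)
[2] R1 /= 3  ⇒  (0, 1, -2, 1)
     R0 -= -1/2·R1  ⇒  (1, 0, 1, 0)
     R2 -= -5/2·R1  ⇒  (0, 0, -7, 2)
     R3 -= 2·R1  ⇒  (0, 0, -2, 3)
[3] R2 /= -7  ⇒  (0, 0, 1, -2/7)
     R0 -= 1·R2  ⇒  (1, 0, 0, 2/7)
     R1 -= -2·R2  ⇒  (0, 1, 0, 3/7)
     R3 -= -2·R2  ⇒  (0, 0, 0, 17/7)
[4] R3 /= 17/7  ⇒  (0, 0, 0, 1)
     R0 -= 2/7·R3  ⇒  (1, 0, 0, 0)
     R1 -= 3/7·R3  ⇒  (0, 1, 0, 0)
     R2 -= -2/7·R3  ⇒  (0, 0, 1, 0)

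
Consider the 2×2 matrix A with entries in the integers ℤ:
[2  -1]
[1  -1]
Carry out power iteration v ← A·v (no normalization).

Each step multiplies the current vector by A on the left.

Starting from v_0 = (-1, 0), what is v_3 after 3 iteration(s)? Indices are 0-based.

v_0 = (-1, 0).
v_1 = A·v_0 = (-2, -1).
v_2 = A·v_1 = (-3, -1).
v_3 = A·v_2 = (-5, -2).

v_3 = (-5, -2)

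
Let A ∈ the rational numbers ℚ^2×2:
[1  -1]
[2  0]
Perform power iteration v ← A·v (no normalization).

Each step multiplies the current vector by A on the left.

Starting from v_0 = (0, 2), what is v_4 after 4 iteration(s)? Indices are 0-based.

v_0 = (0, 2).
v_1 = A·v_0 = (-2, 0).
v_2 = A·v_1 = (-2, -4).
v_3 = A·v_2 = (2, -4).
v_4 = A·v_3 = (6, 4).

v_4 = (6, 4)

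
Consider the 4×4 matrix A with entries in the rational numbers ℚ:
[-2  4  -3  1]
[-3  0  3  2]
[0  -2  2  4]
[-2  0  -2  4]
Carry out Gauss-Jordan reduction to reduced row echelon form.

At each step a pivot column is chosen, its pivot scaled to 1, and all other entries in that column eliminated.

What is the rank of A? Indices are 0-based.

pivot(0,0)=-2: scale R0 → (1, -2, 3/2, -1/2)
  clear (1,0): R1 −= (-3)R0 → (0, -6, 15/2, 1/2)
  clear (3,0): R3 −= (-2)R0 → (0, -4, 1, 3)
pivot(1,1)=-6: scale R1 → (0, 1, -5/4, -1/12)
  clear (0,1): R0 −= (-2)R1 → (1, 0, -1, -2/3)
  clear (2,1): R2 −= (-2)R1 → (0, 0, -1/2, 23/6)
  clear (3,1): R3 −= (-4)R1 → (0, 0, -4, 8/3)
pivot(2,2)=-1/2: scale R2 → (0, 0, 1, -23/3)
  clear (0,2): R0 −= (-1)R2 → (1, 0, 0, -25/3)
  clear (1,2): R1 −= (-5/4)R2 → (0, 1, 0, -29/3)
  clear (3,2): R3 −= (-4)R2 → (0, 0, 0, -28)
pivot(3,3)=-28: scale R3 → (0, 0, 0, 1)
  clear (0,3): R0 −= (-25/3)R3 → (1, 0, 0, 0)
  clear (1,3): R1 −= (-29/3)R3 → (0, 1, 0, 0)
  clear (2,3): R2 −= (-23/3)R3 → (0, 0, 1, 0)

rank = 4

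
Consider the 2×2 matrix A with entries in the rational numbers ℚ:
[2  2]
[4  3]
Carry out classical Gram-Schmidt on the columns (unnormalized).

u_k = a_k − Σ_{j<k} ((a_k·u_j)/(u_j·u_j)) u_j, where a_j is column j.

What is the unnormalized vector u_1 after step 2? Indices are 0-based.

u_1 = (2/5, -1/5)

Step 1: u_0 = a_0 = (2, 4).
Step 2: u_1 = a_1 − (4/5)·u_0 = (2/5, -1/5).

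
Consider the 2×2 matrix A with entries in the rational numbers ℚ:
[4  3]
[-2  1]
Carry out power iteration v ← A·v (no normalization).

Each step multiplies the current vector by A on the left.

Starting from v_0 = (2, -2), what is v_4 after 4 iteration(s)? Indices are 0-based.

v_0 = (2, -2).
v_1 = A·v_0 = (2, -6).
v_2 = A·v_1 = (-10, -10).
v_3 = A·v_2 = (-70, 10).
v_4 = A·v_3 = (-250, 150).

v_4 = (-250, 150)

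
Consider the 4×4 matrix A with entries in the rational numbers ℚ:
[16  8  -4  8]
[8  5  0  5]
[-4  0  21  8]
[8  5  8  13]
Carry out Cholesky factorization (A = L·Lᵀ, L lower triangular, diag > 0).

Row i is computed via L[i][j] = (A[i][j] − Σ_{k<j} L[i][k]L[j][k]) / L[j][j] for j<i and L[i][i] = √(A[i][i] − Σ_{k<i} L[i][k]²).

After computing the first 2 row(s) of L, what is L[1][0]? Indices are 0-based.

Step 1: L[0][0] = √(16) = 4.
  L[1][0] = (8) / L[0][0] = 2.
Step 2: L[1][1] = √(1) = 1.

L[1][0] = 2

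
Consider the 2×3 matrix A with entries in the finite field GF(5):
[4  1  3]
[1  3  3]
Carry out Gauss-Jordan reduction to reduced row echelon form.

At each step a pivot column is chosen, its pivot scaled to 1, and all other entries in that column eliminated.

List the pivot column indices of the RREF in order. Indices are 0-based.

step 1: normalize row 0 (÷4) = (1, 4, 2)
  row 1: subtract 1×row0 = (0, 4, 1)
step 2: normalize row 1 (÷4) = (0, 1, 4)
  row 0: subtract 4×row1 = (1, 0, 1)

pivot columns: 0, 1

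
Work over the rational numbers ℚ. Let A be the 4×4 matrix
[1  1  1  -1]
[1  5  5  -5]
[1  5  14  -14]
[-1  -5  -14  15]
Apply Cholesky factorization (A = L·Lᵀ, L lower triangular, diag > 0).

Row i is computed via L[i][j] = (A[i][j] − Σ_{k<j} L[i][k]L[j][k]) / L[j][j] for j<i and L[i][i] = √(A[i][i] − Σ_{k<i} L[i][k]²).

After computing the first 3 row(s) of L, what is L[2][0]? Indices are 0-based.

Step 1: L[0][0] = √(1) = 1.
  L[1][0] = (1) / L[0][0] = 1.
Step 2: L[1][1] = √(4) = 2.
  L[2][0] = (1) / L[0][0] = 1.
  L[2][1] = (4) / L[1][1] = 2.
Step 3: L[2][2] = √(9) = 3.

L[2][0] = 1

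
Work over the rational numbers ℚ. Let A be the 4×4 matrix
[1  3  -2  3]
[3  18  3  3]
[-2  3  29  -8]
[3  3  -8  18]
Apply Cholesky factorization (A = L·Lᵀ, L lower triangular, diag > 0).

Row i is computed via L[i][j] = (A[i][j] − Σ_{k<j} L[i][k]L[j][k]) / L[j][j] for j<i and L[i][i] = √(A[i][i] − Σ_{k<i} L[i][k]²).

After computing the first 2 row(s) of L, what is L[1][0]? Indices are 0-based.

Step 1: L[0][0] = √(1) = 1.
  L[1][0] = (3) / L[0][0] = 3.
Step 2: L[1][1] = √(9) = 3.

L[1][0] = 3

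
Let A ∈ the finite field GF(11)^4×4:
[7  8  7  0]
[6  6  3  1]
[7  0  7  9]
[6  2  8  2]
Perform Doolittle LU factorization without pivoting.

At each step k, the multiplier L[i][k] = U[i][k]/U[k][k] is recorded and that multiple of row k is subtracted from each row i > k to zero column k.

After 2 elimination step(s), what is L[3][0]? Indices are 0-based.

L[3][0] = 4

Step 1: pivot at (0,0) is 7.
  row1 ← row1 − (4)·row0  ⇒  L[1][0]=4, U row1=(0, 7, 8, 1)
  row2 ← row2 − (1)·row0  ⇒  L[2][0]=1, U row2=(0, 3, 0, 9)
  row3 ← row3 − (4)·row0  ⇒  L[3][0]=4, U row3=(0, 3, 2, 2)
Step 2: pivot at (1,1) is 7.
  row2 ← row2 − (2)·row1  ⇒  L[2][1]=2, U row2=(0, 0, 6, 7)
  row3 ← row3 − (2)·row1  ⇒  L[3][1]=2, U row3=(0, 0, 8, 0)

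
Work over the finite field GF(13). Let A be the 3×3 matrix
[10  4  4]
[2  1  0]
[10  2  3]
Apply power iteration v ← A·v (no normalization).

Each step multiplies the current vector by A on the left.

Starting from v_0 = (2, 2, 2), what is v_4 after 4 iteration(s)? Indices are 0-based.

v_0 = (2, 2, 2).
v_1 = A·v_0 = (10, 6, 4).
v_2 = A·v_1 = (10, 0, 7).
v_3 = A·v_2 = (11, 7, 4).
v_4 = A·v_3 = (11, 3, 6).

v_4 = (11, 3, 6)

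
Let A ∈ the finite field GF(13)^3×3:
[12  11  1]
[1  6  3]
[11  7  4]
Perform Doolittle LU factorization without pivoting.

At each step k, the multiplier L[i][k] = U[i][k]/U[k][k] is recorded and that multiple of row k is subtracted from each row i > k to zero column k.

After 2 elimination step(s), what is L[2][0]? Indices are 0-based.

L[2][0] = 2

Step 1: pivot at (0,0) is 12.
  row1 ← row1 − (12)·row0  ⇒  L[1][0]=12, U row1=(0, 4, 4)
  row2 ← row2 − (2)·row0  ⇒  L[2][0]=2, U row2=(0, 11, 2)
Step 2: pivot at (1,1) is 4.
  row2 ← row2 − (6)·row1  ⇒  L[2][1]=6, U row2=(0, 0, 4)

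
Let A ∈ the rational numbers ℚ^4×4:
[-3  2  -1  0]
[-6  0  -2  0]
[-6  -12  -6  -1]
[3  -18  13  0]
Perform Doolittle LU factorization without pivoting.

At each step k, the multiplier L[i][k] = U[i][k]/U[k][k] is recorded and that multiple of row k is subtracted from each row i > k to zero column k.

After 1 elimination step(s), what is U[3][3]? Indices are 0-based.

Step 1: pivot at (0,0) is -3.
  row1 ← row1 − (2)·row0  ⇒  L[1][0]=2, U row1=(0, -4, 0, 0)
  row2 ← row2 − (2)·row0  ⇒  L[2][0]=2, U row2=(0, -16, -4, -1)
  row3 ← row3 − (-1)·row0  ⇒  L[3][0]=-1, U row3=(0, -16, 12, 0)

U[3][3] = 0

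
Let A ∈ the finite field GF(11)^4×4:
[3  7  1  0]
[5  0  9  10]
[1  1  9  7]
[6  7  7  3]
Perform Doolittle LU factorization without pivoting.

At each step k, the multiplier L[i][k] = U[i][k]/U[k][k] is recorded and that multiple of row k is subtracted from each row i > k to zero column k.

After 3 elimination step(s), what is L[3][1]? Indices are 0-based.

L[3][1] = 5

Step 1: pivot at (0,0) is 3.
  row1 ← row1 − (9)·row0  ⇒  L[1][0]=9, U row1=(0, 3, 0, 10)
  row2 ← row2 − (4)·row0  ⇒  L[2][0]=4, U row2=(0, 6, 5, 7)
  row3 ← row3 − (2)·row0  ⇒  L[3][0]=2, U row3=(0, 4, 5, 3)
Step 2: pivot at (1,1) is 3.
  row2 ← row2 − (2)·row1  ⇒  L[2][1]=2, U row2=(0, 0, 5, 9)
  row3 ← row3 − (5)·row1  ⇒  L[3][1]=5, U row3=(0, 0, 5, 8)
Step 3: pivot at (2,2) is 5.
  row3 ← row3 − (1)·row2  ⇒  L[3][2]=1, U row3=(0, 0, 0, 10)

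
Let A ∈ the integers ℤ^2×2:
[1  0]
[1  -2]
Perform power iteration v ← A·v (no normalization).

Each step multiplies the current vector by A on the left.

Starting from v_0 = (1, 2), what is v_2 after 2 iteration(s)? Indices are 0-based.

v_0 = (1, 2).
v_1 = A·v_0 = (1, -3).
v_2 = A·v_1 = (1, 7).

v_2 = (1, 7)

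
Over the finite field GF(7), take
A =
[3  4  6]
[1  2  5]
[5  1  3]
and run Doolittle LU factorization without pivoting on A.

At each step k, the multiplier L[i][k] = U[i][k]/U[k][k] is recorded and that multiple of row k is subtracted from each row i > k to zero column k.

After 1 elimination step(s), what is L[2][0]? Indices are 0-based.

k=0: U[0][0]=3
  eliminate (1,0): mult=5, new row 1: (0, 3, 3); set L[1][0]=5
  eliminate (2,0): mult=4, new row 2: (0, 6, 0); set L[2][0]=4

L[2][0] = 4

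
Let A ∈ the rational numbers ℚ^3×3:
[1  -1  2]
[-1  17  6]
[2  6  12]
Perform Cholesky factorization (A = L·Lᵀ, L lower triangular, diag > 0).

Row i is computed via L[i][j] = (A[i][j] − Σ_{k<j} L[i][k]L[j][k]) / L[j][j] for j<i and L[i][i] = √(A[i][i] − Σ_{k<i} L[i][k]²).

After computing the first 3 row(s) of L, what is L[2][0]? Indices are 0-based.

Step 1: L[0][0] = √(1) = 1.
  L[1][0] = (-1) / L[0][0] = -1.
Step 2: L[1][1] = √(16) = 4.
  L[2][0] = (2) / L[0][0] = 2.
  L[2][1] = (8) / L[1][1] = 2.
Step 3: L[2][2] = √(4) = 2.

L[2][0] = 2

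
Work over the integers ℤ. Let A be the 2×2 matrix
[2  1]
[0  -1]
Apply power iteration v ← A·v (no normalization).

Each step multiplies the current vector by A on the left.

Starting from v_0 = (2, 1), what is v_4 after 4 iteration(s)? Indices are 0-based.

v_0 = (2, 1).
v_1 = A·v_0 = (5, -1).
v_2 = A·v_1 = (9, 1).
v_3 = A·v_2 = (19, -1).
v_4 = A·v_3 = (37, 1).

v_4 = (37, 1)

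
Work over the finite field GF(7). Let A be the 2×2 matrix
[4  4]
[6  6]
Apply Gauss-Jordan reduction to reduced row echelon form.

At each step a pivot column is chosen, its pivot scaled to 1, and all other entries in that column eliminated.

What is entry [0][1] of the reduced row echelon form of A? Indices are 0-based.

M[0][1] = 1

pivot(0,0)=4: scale R0 → (1, 1)
  clear (1,0): R1 −= (6)R0 → (0, 0)
col 1: no nonzero at/below row 1; advance.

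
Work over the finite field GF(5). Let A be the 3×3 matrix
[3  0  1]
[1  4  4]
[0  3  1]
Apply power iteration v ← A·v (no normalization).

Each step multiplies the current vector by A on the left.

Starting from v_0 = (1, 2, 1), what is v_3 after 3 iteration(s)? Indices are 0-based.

v_0 = (1, 2, 1).
v_1 = A·v_0 = (4, 3, 2).
v_2 = A·v_1 = (4, 4, 1).
v_3 = A·v_2 = (3, 4, 3).

v_3 = (3, 4, 3)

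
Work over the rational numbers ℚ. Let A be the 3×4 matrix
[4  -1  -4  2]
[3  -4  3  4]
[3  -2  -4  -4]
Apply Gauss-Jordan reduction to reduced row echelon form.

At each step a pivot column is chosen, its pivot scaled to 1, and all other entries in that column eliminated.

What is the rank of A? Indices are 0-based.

step 1: normalize row 0 (÷4) = (1, -1/4, -1, 1/2)
  row 1: subtract 3×row0 = (0, -13/4, 6, 5/2)
  row 2: subtract 3×row0 = (0, -5/4, -1, -11/2)
step 2: normalize row 1 (÷-13/4) = (0, 1, -24/13, -10/13)
  row 0: subtract -1/4×row1 = (1, 0, -19/13, 4/13)
  row 2: subtract -5/4×row1 = (0, 0, -43/13, -84/13)
step 3: normalize row 2 (÷-43/13) = (0, 0, 1, 84/43)
  row 0: subtract -19/13×row2 = (1, 0, 0, 136/43)
  row 1: subtract -24/13×row2 = (0, 1, 0, 122/43)

rank = 3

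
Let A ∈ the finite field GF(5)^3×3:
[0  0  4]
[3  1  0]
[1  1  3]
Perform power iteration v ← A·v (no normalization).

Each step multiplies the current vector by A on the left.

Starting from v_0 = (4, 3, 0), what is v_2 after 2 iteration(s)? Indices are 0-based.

v_0 = (4, 3, 0).
v_1 = A·v_0 = (0, 0, 2).
v_2 = A·v_1 = (3, 0, 1).

v_2 = (3, 0, 1)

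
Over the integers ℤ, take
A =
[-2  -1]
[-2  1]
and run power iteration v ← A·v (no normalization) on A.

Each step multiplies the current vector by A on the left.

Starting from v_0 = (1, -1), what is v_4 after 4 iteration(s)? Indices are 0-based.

v_0 = (1, -1).
v_1 = A·v_0 = (-1, -3).
v_2 = A·v_1 = (5, -1).
v_3 = A·v_2 = (-9, -11).
v_4 = A·v_3 = (29, 7).

v_4 = (29, 7)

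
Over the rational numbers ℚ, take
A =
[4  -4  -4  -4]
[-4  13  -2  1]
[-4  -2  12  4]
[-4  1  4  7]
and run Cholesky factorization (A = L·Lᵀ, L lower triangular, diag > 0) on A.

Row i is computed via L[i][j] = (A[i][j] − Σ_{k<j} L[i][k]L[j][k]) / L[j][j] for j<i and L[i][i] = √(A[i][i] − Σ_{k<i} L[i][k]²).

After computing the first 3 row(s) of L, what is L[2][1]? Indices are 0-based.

Step 1: L[0][0] = √(4) = 2.
  L[1][0] = (-4) / L[0][0] = -2.
Step 2: L[1][1] = √(9) = 3.
  L[2][0] = (-4) / L[0][0] = -2.
  L[2][1] = (-6) / L[1][1] = -2.
Step 3: L[2][2] = √(4) = 2.

L[2][1] = -2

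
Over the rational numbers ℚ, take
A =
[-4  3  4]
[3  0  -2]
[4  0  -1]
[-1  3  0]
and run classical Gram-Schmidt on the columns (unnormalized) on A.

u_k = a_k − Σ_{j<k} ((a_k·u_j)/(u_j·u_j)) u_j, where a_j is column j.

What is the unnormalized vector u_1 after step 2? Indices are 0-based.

Step 1: u_0 = a_0 = (-4, 3, 4, -1).
Step 2: u_1 = a_1 − (-5/14)·u_0 = (11/7, 15/14, 10/7, 37/14).

u_1 = (11/7, 15/14, 10/7, 37/14)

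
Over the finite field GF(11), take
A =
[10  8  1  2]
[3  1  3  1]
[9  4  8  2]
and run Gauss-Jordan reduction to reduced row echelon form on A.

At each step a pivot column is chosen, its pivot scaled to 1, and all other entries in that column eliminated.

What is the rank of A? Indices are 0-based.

rank = 3

step 1: normalize row 0 (÷10) = (1, 3, 10, 9)
  row 1: subtract 3×row0 = (0, 3, 6, 7)
  row 2: subtract 9×row0 = (0, 10, 6, 9)
step 2: normalize row 1 (÷3) = (0, 1, 2, 6)
  row 0: subtract 3×row1 = (1, 0, 4, 2)
  row 2: subtract 10×row1 = (0, 0, 8, 4)
step 3: normalize row 2 (÷8) = (0, 0, 1, 6)
  row 0: subtract 4×row2 = (1, 0, 0, 0)
  row 1: subtract 2×row2 = (0, 1, 0, 5)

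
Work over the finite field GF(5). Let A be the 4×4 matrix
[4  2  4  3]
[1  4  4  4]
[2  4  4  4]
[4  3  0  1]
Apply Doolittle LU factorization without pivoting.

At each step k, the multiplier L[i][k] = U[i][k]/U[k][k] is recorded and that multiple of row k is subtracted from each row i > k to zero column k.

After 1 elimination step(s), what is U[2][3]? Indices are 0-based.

[col 0] pivot 4
  R1 -= 4*R0 → (0, 1, 3, 2)  (L[1][0] := 4)
  R2 -= 3*R0 → (0, 3, 2, 0)  (L[2][0] := 3)
  R3 -= 1*R0 → (0, 1, 1, 3)  (L[3][0] := 1)

U[2][3] = 0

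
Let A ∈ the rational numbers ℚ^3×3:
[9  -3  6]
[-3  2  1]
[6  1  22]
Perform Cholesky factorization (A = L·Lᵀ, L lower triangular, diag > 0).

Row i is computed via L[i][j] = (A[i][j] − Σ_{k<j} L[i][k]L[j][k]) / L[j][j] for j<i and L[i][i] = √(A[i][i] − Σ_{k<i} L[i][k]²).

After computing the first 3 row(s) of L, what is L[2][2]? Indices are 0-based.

L[2][2] = 3

Step 1: L[0][0] = √(9) = 3.
  L[1][0] = (-3) / L[0][0] = -1.
Step 2: L[1][1] = √(1) = 1.
  L[2][0] = (6) / L[0][0] = 2.
  L[2][1] = (3) / L[1][1] = 3.
Step 3: L[2][2] = √(9) = 3.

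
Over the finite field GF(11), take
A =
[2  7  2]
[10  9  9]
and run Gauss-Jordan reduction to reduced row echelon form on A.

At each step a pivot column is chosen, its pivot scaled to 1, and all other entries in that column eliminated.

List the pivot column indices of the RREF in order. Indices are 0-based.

pivot(0,0)=2: scale R0 → (1, 9, 1)
  clear (1,0): R1 −= (10)R0 → (0, 7, 10)
pivot(1,1)=7: scale R1 → (0, 1, 3)
  clear (0,1): R0 −= (9)R1 → (1, 0, 7)

pivot columns: 0, 1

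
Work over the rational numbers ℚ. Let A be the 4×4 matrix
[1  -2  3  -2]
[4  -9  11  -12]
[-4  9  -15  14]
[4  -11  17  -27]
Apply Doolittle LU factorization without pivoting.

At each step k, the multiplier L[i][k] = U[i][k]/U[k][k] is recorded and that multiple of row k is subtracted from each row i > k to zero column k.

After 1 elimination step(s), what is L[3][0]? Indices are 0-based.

L[3][0] = 4

Step 1: pivot at (0,0) is 1.
  row1 ← row1 − (4)·row0  ⇒  L[1][0]=4, U row1=(0, -1, -1, -4)
  row2 ← row2 − (-4)·row0  ⇒  L[2][0]=-4, U row2=(0, 1, -3, 6)
  row3 ← row3 − (4)·row0  ⇒  L[3][0]=4, U row3=(0, -3, 5, -19)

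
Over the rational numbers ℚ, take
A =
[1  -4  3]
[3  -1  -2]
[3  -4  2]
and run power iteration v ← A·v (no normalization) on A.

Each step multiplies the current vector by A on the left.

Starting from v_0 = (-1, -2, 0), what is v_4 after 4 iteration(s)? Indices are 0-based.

v_0 = (-1, -2, 0).
v_1 = A·v_0 = (7, -1, 5).
v_2 = A·v_1 = (26, 12, 35).
v_3 = A·v_2 = (83, -4, 100).
v_4 = A·v_3 = (399, 53, 465).

v_4 = (399, 53, 465)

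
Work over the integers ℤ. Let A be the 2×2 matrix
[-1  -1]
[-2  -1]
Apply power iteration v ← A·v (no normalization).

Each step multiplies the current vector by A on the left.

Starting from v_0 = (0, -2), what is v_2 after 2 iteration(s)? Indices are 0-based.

v_2 = (-4, -6)

v_0 = (0, -2).
v_1 = A·v_0 = (2, 2).
v_2 = A·v_1 = (-4, -6).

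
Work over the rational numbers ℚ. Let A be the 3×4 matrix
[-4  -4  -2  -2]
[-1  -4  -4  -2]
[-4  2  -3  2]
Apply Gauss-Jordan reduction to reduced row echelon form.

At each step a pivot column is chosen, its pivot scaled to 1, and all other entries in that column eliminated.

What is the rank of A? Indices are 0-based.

pivot(0,0)=-4: scale R0 → (1, 1, 1/2, 1/2)
  clear (1,0): R1 −= (-1)R0 → (0, -3, -7/2, -3/2)
  clear (2,0): R2 −= (-4)R0 → (0, 6, -1, 4)
pivot(1,1)=-3: scale R1 → (0, 1, 7/6, 1/2)
  clear (0,1): R0 −= (1)R1 → (1, 0, -2/3, 0)
  clear (2,1): R2 −= (6)R1 → (0, 0, -8, 1)
pivot(2,2)=-8: scale R2 → (0, 0, 1, -1/8)
  clear (0,2): R0 −= (-2/3)R2 → (1, 0, 0, -1/12)
  clear (1,2): R1 −= (7/6)R2 → (0, 1, 0, 31/48)

rank = 3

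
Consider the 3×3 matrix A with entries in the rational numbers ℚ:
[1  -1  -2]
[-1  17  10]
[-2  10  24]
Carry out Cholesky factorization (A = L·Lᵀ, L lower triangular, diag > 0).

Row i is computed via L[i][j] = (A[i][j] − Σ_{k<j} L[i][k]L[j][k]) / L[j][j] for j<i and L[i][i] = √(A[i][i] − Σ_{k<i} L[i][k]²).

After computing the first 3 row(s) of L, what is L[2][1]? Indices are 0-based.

L[2][1] = 2

Step 1: L[0][0] = √(1) = 1.
  L[1][0] = (-1) / L[0][0] = -1.
Step 2: L[1][1] = √(16) = 4.
  L[2][0] = (-2) / L[0][0] = -2.
  L[2][1] = (8) / L[1][1] = 2.
Step 3: L[2][2] = √(16) = 4.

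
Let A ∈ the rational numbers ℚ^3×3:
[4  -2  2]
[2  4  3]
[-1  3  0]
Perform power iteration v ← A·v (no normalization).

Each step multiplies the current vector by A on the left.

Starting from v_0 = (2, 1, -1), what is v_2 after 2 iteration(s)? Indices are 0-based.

v_2 = (8, 31, 11)

v_0 = (2, 1, -1).
v_1 = A·v_0 = (4, 5, 1).
v_2 = A·v_1 = (8, 31, 11).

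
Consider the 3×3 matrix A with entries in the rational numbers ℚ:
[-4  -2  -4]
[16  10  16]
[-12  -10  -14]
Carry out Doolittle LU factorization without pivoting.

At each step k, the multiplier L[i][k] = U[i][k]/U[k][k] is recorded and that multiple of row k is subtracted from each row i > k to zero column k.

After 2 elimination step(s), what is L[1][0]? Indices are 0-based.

L[1][0] = -4

Step 1: pivot at (0,0) is -4.
  row1 ← row1 − (-4)·row0  ⇒  L[1][0]=-4, U row1=(0, 2, 0)
  row2 ← row2 − (3)·row0  ⇒  L[2][0]=3, U row2=(0, -4, -2)
Step 2: pivot at (1,1) is 2.
  row2 ← row2 − (-2)·row1  ⇒  L[2][1]=-2, U row2=(0, 0, -2)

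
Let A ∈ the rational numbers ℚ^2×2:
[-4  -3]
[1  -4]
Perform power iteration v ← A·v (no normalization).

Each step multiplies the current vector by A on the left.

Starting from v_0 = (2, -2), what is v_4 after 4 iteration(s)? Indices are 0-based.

v_4 = (-1294, -370)

v_0 = (2, -2).
v_1 = A·v_0 = (-2, 10).
v_2 = A·v_1 = (-22, -42).
v_3 = A·v_2 = (214, 146).
v_4 = A·v_3 = (-1294, -370).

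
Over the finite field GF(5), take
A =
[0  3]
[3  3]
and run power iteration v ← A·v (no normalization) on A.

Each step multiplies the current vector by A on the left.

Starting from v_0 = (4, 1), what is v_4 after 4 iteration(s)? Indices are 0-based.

v_0 = (4, 1).
v_1 = A·v_0 = (3, 0).
v_2 = A·v_1 = (0, 4).
v_3 = A·v_2 = (2, 2).
v_4 = A·v_3 = (1, 2).

v_4 = (1, 2)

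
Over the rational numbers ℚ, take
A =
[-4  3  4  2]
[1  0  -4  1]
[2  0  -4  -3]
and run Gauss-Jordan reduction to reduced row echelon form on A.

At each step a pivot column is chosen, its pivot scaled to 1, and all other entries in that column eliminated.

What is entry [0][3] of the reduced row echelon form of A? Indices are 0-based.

M[0][3] = -4

step 1: normalize row 0 (÷-4) = (1, -3/4, -1, -1/2)
  row 1: subtract 1×row0 = (0, 3/4, -3, 3/2)
  row 2: subtract 2×row0 = (0, 3/2, -2, -2)
step 2: normalize row 1 (÷3/4) = (0, 1, -4, 2)
  row 0: subtract -3/4×row1 = (1, 0, -4, 1)
  row 2: subtract 3/2×row1 = (0, 0, 4, -5)
step 3: normalize row 2 (÷4) = (0, 0, 1, -5/4)
  row 0: subtract -4×row2 = (1, 0, 0, -4)
  row 1: subtract -4×row2 = (0, 1, 0, -3)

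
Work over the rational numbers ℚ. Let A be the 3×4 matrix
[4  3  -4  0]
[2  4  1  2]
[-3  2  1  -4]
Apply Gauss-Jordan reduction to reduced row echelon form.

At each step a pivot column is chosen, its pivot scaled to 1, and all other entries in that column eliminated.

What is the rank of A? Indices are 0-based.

pivot(0,0)=4: scale R0 → (1, 3/4, -1, 0)
  clear (1,0): R1 −= (2)R0 → (0, 5/2, 3, 2)
  clear (2,0): R2 −= (-3)R0 → (0, 17/4, -2, -4)
pivot(1,1)=5/2: scale R1 → (0, 1, 6/5, 4/5)
  clear (0,1): R0 −= (3/4)R1 → (1, 0, -19/10, -3/5)
  clear (2,1): R2 −= (17/4)R1 → (0, 0, -71/10, -37/5)
pivot(2,2)=-71/10: scale R2 → (0, 0, 1, 74/71)
  clear (0,2): R0 −= (-19/10)R2 → (1, 0, 0, 98/71)
  clear (1,2): R1 −= (6/5)R2 → (0, 1, 0, -32/71)

rank = 3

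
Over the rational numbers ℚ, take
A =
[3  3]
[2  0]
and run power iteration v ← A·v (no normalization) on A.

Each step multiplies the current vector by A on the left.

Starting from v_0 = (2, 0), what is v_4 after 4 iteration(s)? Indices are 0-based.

v_4 = (558, 252)

v_0 = (2, 0).
v_1 = A·v_0 = (6, 4).
v_2 = A·v_1 = (30, 12).
v_3 = A·v_2 = (126, 60).
v_4 = A·v_3 = (558, 252).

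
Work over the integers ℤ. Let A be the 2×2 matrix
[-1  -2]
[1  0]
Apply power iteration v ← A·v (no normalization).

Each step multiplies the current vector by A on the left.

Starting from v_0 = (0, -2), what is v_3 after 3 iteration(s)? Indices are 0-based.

v_3 = (-4, -4)

v_0 = (0, -2).
v_1 = A·v_0 = (4, 0).
v_2 = A·v_1 = (-4, 4).
v_3 = A·v_2 = (-4, -4).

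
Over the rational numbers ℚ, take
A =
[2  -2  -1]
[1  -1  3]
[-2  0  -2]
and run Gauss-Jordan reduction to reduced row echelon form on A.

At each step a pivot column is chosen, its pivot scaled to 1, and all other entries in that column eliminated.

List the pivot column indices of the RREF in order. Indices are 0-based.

pivot(0,0)=2: scale R0 → (1, -1, -1/2)
  clear (1,0): R1 −= (1)R0 → (0, 0, 7/2)
  clear (2,0): R2 −= (-2)R0 → (0, -2, -3)
pivot(1,1): swap R1↔R2
pivot(1,1)=-2: scale R1 → (0, 1, 3/2)
  clear (0,1): R0 −= (-1)R1 → (1, 0, 1)
pivot(2,2)=7/2: scale R2 → (0, 0, 1)
  clear (0,2): R0 −= (1)R2 → (1, 0, 0)
  clear (1,2): R1 −= (3/2)R2 → (0, 1, 0)

pivot columns: 0, 1, 2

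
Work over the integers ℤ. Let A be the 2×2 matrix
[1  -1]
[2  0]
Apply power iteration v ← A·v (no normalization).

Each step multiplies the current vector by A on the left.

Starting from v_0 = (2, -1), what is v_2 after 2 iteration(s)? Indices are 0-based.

v_2 = (-1, 6)

v_0 = (2, -1).
v_1 = A·v_0 = (3, 4).
v_2 = A·v_1 = (-1, 6).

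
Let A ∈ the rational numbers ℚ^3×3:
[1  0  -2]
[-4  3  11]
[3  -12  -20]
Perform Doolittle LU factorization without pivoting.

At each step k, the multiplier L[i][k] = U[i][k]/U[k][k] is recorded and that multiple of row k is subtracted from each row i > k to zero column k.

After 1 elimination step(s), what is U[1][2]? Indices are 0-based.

U[1][2] = 3

[col 0] pivot 1
  R1 -= -4*R0 → (0, 3, 3)  (L[1][0] := -4)
  R2 -= 3*R0 → (0, -12, -14)  (L[2][0] := 3)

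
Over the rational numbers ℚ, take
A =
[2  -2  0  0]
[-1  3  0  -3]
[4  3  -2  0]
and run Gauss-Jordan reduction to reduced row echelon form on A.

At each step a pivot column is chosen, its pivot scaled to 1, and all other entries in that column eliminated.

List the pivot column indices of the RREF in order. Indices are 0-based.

[1] R0 /= 2  ⇒  (1, -1, 0, 0)
     R1 -= -1·R0  ⇒  (0, 2, 0, -3)
     R2 -= 4·R0  ⇒  (0, 7, -2, 0)
[2] R1 /= 2  ⇒  (0, 1, 0, -3/2)
     R0 -= -1·R1  ⇒  (1, 0, 0, -3/2)
     R2 -= 7·R1  ⇒  (0, 0, -2, 21/2)
[3] R2 /= -2  ⇒  (0, 0, 1, -21/4)

pivot columns: 0, 1, 2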